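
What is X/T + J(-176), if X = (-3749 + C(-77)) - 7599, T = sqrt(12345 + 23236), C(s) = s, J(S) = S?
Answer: -176 - 11425*sqrt(35581)/35581 ≈ -236.57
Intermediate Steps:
T = sqrt(35581) ≈ 188.63
X = -11425 (X = (-3749 - 77) - 7599 = -3826 - 7599 = -11425)
X/T + J(-176) = -11425*sqrt(35581)/35581 - 176 = -176 - 11425*sqrt(35581)/35581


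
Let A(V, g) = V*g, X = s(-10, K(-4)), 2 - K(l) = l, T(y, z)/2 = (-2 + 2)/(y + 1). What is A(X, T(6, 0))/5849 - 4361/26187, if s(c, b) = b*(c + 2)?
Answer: -623/3741 ≈ -0.16653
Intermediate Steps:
T(y, z) = 0 (T(y, z) = 2*((-2 + 2)/(y + 1)) = 2*(0/(1 + y)) = 2*0 = 0)
K(l) = 2 - l
s(c, b) = b*(2 + c)
X = -48 (X = (2 - 1*(-4))*(2 - 10) = (2 + 4)*(-8) = 6*(-8) = -48)
A(X, T(6, 0))/5849 - 4361/26187 = -48*0/5849 - 4361/26187 = 0*(1/5849) - 4361*1/26187 = 0 - 623/3741 = -623/3741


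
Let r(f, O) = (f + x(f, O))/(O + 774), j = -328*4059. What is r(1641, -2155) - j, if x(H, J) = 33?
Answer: 1838595438/1381 ≈ 1.3314e+6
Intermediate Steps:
j = -1331352
r(f, O) = (33 + f)/(774 + O) (r(f, O) = (f + 33)/(O + 774) = (33 + f)/(774 + O))
r(1641, -2155) - j = (33 + 1641)/(774 - 2155) - 1*(-1331352) = 1674/(-1381) + 1331352 = -1/1381*1674 + 1331352 = -1674/1381 + 1331352 = 1838595438/1381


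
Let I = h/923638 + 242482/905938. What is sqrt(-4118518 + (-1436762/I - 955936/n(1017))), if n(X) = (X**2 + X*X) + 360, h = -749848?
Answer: 2*I*sqrt(63273835477006841678792823078237458194)/13084602061788357 ≈ 1215.9*I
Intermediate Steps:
I = -113837551977/209189690611 (I = -749848/923638 + 242482/905938 = -749848*1/923638 + 242482*(1/905938) = -374924/461819 + 121241/452969 = -113837551977/209189690611 ≈ -0.54418)
n(X) = 360 + 2*X**2 (n(X) = (X**2 + X**2) + 360 = 2*X**2 + 360 = 360 + 2*X**2)
sqrt(-4118518 + (-1436762/I - 955936/n(1017))) = sqrt(-4118518 + (-1436762/(-113837551977/209189690611) - 955936/(360 + 2*1017**2))) = sqrt(-4118518 + (-1436762*(-209189690611/113837551977) - 955936/(360 + 2*1034289))) = sqrt(-4118518 + (300555798261641582/113837551977 - 955936/(360 + 2068578))) = sqrt(-4118518 + (300555798261641582/113837551977 - 955936/2068938)) = sqrt(-4118518 + (300555798261641582/113837551977 - 955936*1/2068938)) = sqrt(-4118518 + (300555798261641582/113837551977 - 477968/1034469)) = sqrt(-4118518 + 103638533887071687449074/39253806185365071) = sqrt(-58028973455865694035704/39253806185365071) = 2*I*sqrt(63273835477006841678792823078237458194)/13084602061788357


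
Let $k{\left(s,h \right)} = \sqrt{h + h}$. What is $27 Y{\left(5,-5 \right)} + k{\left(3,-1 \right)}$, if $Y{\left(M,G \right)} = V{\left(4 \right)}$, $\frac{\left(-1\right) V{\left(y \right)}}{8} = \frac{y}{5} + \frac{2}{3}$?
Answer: $- \frac{1584}{5} + i \sqrt{2} \approx -316.8 + 1.4142 i$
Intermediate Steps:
$k{\left(s,h \right)} = \sqrt{2} \sqrt{h}$ ($k{\left(s,h \right)} = \sqrt{2 h} = \sqrt{2} \sqrt{h}$)
$V{\left(y \right)} = - \frac{16}{3} - \frac{8 y}{5}$ ($V{\left(y \right)} = - 8 \left(\frac{y}{5} + \frac{2}{3}\right) = - 8 \left(\frac{2}{3} + \frac{y}{5}\right) = - \frac{16}{3} - \frac{8 y}{5}$)
$Y{\left(M,G \right)} = - \frac{176}{15}$ ($Y{\left(M,G \right)} = - \frac{16}{3} - \frac{32}{5} = - \frac{176}{15}$)
$27 Y{\left(5,-5 \right)} + k{\left(3,-1 \right)} = 27 \left(- \frac{176}{15}\right) + \sqrt{2} \sqrt{-1} = - \frac{1584}{5} + \sqrt{2} i = - \frac{1584}{5} + i \sqrt{2}$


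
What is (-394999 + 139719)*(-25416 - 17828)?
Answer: 11039328320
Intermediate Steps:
(-394999 + 139719)*(-25416 - 17828) = -255280*(-43244) = 11039328320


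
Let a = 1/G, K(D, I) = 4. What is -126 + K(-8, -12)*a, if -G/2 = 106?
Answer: -6679/53 ≈ -126.02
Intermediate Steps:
G = -212 (G = -2*106 = -212)
a = -1/212 (a = 1/(-212) = -1/212 ≈ -0.0047170)
-126 + K(-8, -12)*a = -126 + 4*(-1/212) = -126 - 1/53 = -6679/53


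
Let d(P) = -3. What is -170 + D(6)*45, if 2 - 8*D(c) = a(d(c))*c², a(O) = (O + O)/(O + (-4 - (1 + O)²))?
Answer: -11845/44 ≈ -269.20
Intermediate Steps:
a(O) = 2*O/(-4 + O - (1 + O)²) (a(O) = (2*O)/(-4 + O - (1 + O)²) = 2*O/(-4 + O - (1 + O)²))
D(c) = ¼ - 3*c²/44 (D(c) = ¼ - (-2*(-3)/(5 - 3 + (-3)²))*c²/8 = ¼ - (-2*(-3)/(5 - 3 + 9))*c²/8 = ¼ - (-2*(-3)/11)*c²/8 = ¼ - (-2*(-3)*1/11)*c²/8 = ¼ - 3*c²/44)
-170 + D(6)*45 = -170 + (¼ - 3/44*6²)*45 = -170 + (¼ - 3/44*36)*45 = -170 + (¼ - 27/11)*45 = -170 - 97/44*45 = -170 - 4365/44 = -11845/44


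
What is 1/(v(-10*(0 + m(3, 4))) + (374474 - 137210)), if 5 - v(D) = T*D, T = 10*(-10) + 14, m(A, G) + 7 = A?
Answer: 1/240709 ≈ 4.1544e-6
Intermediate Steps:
m(A, G) = -7 + A
T = -86 (T = -100 + 14 = -86)
v(D) = 5 + 86*D (v(D) = 5 - (-86)*D = 5 + 86*D)
1/(v(-10*(0 + m(3, 4))) + (374474 - 137210)) = 1/((5 + 86*(-10*(0 + (-7 + 3)))) + (374474 - 137210)) = 1/((5 + 86*(-10*(0 - 4))) + 237264) = 1/((5 + 86*(-10*(-4))) + 237264) = 1/((5 + 86*40) + 237264) = 1/((5 + 3440) + 237264) = 1/(3445 + 237264) = 1/240709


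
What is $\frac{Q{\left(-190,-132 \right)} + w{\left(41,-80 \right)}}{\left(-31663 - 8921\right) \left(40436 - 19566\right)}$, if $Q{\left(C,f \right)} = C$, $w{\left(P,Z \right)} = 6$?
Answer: $\frac{23}{105873510} \approx 2.1724 \cdot 10^{-7}$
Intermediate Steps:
$\frac{Q{\left(-190,-132 \right)} + w{\left(41,-80 \right)}}{\left(-31663 - 8921\right) \left(40436 - 19566\right)} = \frac{-190 + 6}{\left(-31663 - 8921\right) \left(40436 - 19566\right)} = - \frac{184}{\left(-40584\right) 20870} = - \frac{184}{-846988080} = \left(-184\right) \left(- \frac{1}{846988080}\right) = \frac{23}{105873510}$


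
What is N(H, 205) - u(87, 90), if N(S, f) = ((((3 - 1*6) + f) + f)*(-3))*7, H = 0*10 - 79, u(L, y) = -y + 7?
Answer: -8464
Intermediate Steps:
u(L, y) = 7 - y
H = -79 (H = 0 - 79 = -79)
N(S, f) = 63 - 42*f (N(S, f) = ((((3 - 6) + f) + f)*(-3))*7 = (((-3 + f) + f)*(-3))*7 = ((-3 + 2*f)*(-3))*7 = (9 - 6*f)*7 = 63 - 42*f)
N(H, 205) - u(87, 90) = (63 - 42*205) - (7 - 1*90) = (63 - 8610) - (7 - 90) = -8547 - 1*(-83) = -8547 + 83 = -8464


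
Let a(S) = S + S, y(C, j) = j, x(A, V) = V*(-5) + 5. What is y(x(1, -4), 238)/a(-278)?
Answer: -119/278 ≈ -0.42806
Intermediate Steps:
x(A, V) = 5 - 5*V (x(A, V) = -5*V + 5 = 5 - 5*V)
a(S) = 2*S
y(x(1, -4), 238)/a(-278) = 238/((2*(-278))) = 238/(-556) = 238*(-1/556) = -119/278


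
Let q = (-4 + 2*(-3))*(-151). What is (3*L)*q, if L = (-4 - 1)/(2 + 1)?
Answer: -7550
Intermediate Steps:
L = -5/3 ≈ -1.6667
q = 1510 (q = (-4 - 6)*(-151) = -10*(-151) = 1510)
(3*L)*q = (3*(-5/3))*1510 = -5*1510 = -7550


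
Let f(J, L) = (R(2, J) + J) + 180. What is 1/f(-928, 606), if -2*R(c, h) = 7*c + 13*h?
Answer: 1/5277 ≈ 0.00018950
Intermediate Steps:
R(c, h) = -13*h/2 - 7*c/2 (R(c, h) = -(7*c + 13*h)/2 = -13*h/2 - 7*c/2)
f(J, L) = 173 - 11*J/2 (f(J, L) = ((-13*J/2 - 7/2*2) + J) + 180 = ((-13*J/2 - 7) + J) + 180 = ((-7 - 13*J/2) + J) + 180 = (-7 - 11*J/2) + 180 = 173 - 11*J/2)
1/f(-928, 606) = 1/(173 - 11/2*(-928)) = 1/(173 + 5104) = 1/5277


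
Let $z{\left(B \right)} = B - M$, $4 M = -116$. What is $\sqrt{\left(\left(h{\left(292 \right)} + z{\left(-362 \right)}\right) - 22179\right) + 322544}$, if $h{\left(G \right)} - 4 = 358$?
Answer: $\sqrt{300394} \approx 548.08$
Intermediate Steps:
$M = -29$ ($M = \frac{1}{4} \left(-116\right) = -29$)
$h{\left(G \right)} = 362$ ($h{\left(G \right)} = 4 + 358 = 362$)
$z{\left(B \right)} = 29 + B$ ($z{\left(B \right)} = B - -29 = B + 29 = 29 + B$)
$\sqrt{\left(\left(h{\left(292 \right)} + z{\left(-362 \right)}\right) - 22179\right) + 322544} = \sqrt{\left(\left(362 + \left(29 - 362\right)\right) - 22179\right) + 322544} = \sqrt{\left(\left(362 - 333\right) - 22179\right) + 322544} = \sqrt{\left(29 - 22179\right) + 322544} = \sqrt{-22150 + 322544} = \sqrt{300394}$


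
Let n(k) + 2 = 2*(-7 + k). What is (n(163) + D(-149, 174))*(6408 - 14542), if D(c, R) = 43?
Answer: -2871302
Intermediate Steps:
n(k) = -16 + 2*k (n(k) = -2 + 2*(-7 + k) = -2 + (-14 + 2*k) = -16 + 2*k)
(n(163) + D(-149, 174))*(6408 - 14542) = ((-16 + 2*163) + 43)*(6408 - 14542) = ((-16 + 326) + 43)*(-8134) = (310 + 43)*(-8134) = 353*(-8134) = -2871302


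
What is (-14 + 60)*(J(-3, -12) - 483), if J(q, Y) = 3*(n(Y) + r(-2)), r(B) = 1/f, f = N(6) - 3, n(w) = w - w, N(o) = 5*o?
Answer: -199916/9 ≈ -22213.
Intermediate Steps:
n(w) = 0
f = 27 (f = 5*6 - 3 = 30 - 3 = 27)
r(B) = 1/27
J(q, Y) = 1/9 (J(q, Y) = 3*(0 + 1/27) = 3*(1/27) = 1/9)
(-14 + 60)*(J(-3, -12) - 483) = (-14 + 60)*(1/9 - 483) = 46*(-4346/9) = -199916/9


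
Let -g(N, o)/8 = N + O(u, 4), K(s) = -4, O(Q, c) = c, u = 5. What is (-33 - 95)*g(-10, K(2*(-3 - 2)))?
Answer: -6144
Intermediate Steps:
g(N, o) = -32 - 8*N (g(N, o) = -8*(N + 4) = -8*(4 + N) = -32 - 8*N)
(-33 - 95)*g(-10, K(2*(-3 - 2))) = (-33 - 95)*(-32 - 8*(-10)) = -128*(-32 + 80) = -128*48 = -6144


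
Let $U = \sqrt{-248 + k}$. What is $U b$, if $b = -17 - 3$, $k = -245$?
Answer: $- 20 i \sqrt{493} \approx - 444.07 i$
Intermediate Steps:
$U = i \sqrt{493}$ ($U = \sqrt{-248 - 245} = \sqrt{-493} = i \sqrt{493} \approx 22.204 i$)
$b = -20$ ($b = -17 - 3 = -20$)
$U b = i \sqrt{493} \left(-20\right) = - 20 i \sqrt{493}$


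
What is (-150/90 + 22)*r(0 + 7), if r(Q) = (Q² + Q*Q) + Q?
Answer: 2135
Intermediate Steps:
r(Q) = Q + 2*Q² (r(Q) = (Q² + Q²) + Q = 2*Q² + Q = Q + 2*Q²)
(-150/90 + 22)*r(0 + 7) = (-150/90 + 22)*((0 + 7)*(1 + 2*(0 + 7))) = (-150*1/90 + 22)*(7*(1 + 2*7)) = (-5/3 + 22)*(7*(1 + 14)) = 61*(7*15)/3 = (61/3)*105 = 2135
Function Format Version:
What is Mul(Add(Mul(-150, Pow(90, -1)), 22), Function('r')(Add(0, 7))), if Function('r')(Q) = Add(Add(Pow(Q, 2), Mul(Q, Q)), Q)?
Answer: 2135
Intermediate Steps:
Function('r')(Q) = Add(Q, Mul(2, Pow(Q, 2))) (Function('r')(Q) = Add(Add(Pow(Q, 2), Pow(Q, 2)), Q) = Add(Mul(2, Pow(Q, 2)), Q) = Add(Q, Mul(2, Pow(Q, 2))))
Mul(Add(Mul(-150, Pow(90, -1)), 22), Function('r')(Add(0, 7))) = Mul(Add(Mul(-150, Pow(90, -1)), 22), Mul(Add(0, 7), Add(1, Mul(2, Add(0, 7))))) = Mul(Add(Mul(-150, Rational(1, 90)), 22), Mul(7, Add(1, Mul(2, 7)))) = Mul(Add(Rational(-5, 3), 22), Mul(7, Add(1, 14))) = Mul(Rational(61, 3), Mul(7, 15)) = Mul(Rational(61, 3), 105) = 2135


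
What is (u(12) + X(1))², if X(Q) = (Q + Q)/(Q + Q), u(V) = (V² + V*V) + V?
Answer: 90601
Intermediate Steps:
u(V) = V + 2*V² (u(V) = (V² + V²) + V = 2*V² + V = V + 2*V²)
X(Q) = 1 (X(Q) = (2*Q)/((2*Q)) = (2*Q)*(1/(2*Q)) = 1)
(u(12) + X(1))² = (12*(1 + 2*12) + 1)² = (12*(1 + 24) + 1)² = (12*25 + 1)² = (300 + 1)² = 301² = 90601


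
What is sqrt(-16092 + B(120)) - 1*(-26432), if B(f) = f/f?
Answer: 26432 + I*sqrt(16091) ≈ 26432.0 + 126.85*I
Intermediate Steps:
B(f) = 1
sqrt(-16092 + B(120)) - 1*(-26432) = sqrt(-16092 + 1) - 1*(-26432) = sqrt(-16091) + 26432 = I*sqrt(16091) + 26432 = 26432 + I*sqrt(16091)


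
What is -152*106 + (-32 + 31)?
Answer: -16113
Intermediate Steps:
-152*106 + (-32 + 31) = -16112 - 1 = -16113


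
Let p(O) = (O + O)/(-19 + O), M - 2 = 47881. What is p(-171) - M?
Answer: -239406/5 ≈ -47881.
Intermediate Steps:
M = 47883 (M = 2 + 47881 = 47883)
p(O) = 2*O/(-19 + O) (p(O) = (2*O)/(-19 + O) = 2*O/(-19 + O))
p(-171) - M = 2*(-171)/(-19 - 171) - 1*47883 = 2*(-171)/(-190) - 47883 = 2*(-171)*(-1/190) - 47883 = 9/5 - 47883 = -239406/5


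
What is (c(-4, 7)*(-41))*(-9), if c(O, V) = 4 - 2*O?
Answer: 4428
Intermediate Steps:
(c(-4, 7)*(-41))*(-9) = ((4 - 2*(-4))*(-41))*(-9) = ((4 + 8)*(-41))*(-9) = (12*(-41))*(-9) = -492*(-9) = 4428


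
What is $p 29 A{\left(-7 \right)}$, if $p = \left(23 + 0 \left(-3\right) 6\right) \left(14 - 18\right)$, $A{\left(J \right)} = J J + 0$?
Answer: $-130732$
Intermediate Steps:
$A{\left(J \right)} = J^{2}$ ($A{\left(J \right)} = J^{2} + 0 = J^{2}$)
$p = -92$ ($p = \left(23 + 0 \cdot 6\right) \left(14 - 18\right) = \left(23 + 0\right) \left(14 - 18\right) = 23 \left(-4\right) = -92$)
$p 29 A{\left(-7 \right)} = \left(-92\right) 29 \left(-7\right)^{2} = \left(-2668\right) 49 = -130732$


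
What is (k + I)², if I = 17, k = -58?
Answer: 1681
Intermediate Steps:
(k + I)² = (-58 + 17)² = (-41)² = 1681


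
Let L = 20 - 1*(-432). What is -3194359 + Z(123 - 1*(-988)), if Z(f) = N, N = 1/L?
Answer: -1443850267/452 ≈ -3.1944e+6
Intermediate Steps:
L = 452 (L = 20 + 432 = 452)
N = 1/452 ≈ 0.0022124
Z(f) = 1/452
-3194359 + Z(123 - 1*(-988)) = -3194359 + 1/452 = -1443850267/452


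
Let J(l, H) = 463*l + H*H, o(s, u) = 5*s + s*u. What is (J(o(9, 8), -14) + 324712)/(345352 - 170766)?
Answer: 379079/174586 ≈ 2.1713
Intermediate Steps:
J(l, H) = H² + 463*l (J(l, H) = 463*l + H² = H² + 463*l)
(J(o(9, 8), -14) + 324712)/(345352 - 170766) = (((-14)² + 463*(9*(5 + 8))) + 324712)/(345352 - 170766) = ((196 + 463*(9*13)) + 324712)/174586 = ((196 + 463*117) + 324712)*(1/174586) = ((196 + 54171) + 324712)*(1/174586) = (54367 + 324712)*(1/174586) = 379079*(1/174586) = 379079/174586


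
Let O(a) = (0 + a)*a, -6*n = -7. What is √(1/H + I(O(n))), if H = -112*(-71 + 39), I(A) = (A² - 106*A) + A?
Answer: 5*I*√22932770/2016 ≈ 11.877*I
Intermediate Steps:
n = 7/6 (n = -⅙*(-7) = 7/6 ≈ 1.1667)
O(a) = a² (O(a) = a*a = a²)
I(A) = A² - 105*A
H = 3584 (H = -112*(-32) = 3584)
√(1/H + I(O(n))) = √(1/3584 + (7/6)²*(-105 + (7/6)²)) = √(1/3584 + 49*(-105 + 49/36)/36) = √(1/3584 + (49/36)*(-3731/36)) = √(1/3584 - 182819/1296) = √(-40951375/290304) = 5*I*√22932770/2016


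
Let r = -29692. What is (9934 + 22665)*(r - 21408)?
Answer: -1665808900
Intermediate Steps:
(9934 + 22665)*(r - 21408) = (9934 + 22665)*(-29692 - 21408) = 32599*(-51100) = -1665808900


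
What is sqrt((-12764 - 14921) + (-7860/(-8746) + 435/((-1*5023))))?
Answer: 4*I*sqrt(834828211214346370)/21965579 ≈ 166.39*I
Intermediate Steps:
sqrt((-12764 - 14921) + (-7860/(-8746) + 435/((-1*5023)))) = sqrt(-27685 + (-7860*(-1/8746) + 435/(-5023))) = sqrt(-27685 + (3930/4373 + 435*(-1/5023))) = sqrt(-27685 + (3930/4373 - 435/5023)) = sqrt(-27685 + 17838135/21965579) = sqrt(-608099216480/21965579) = 4*I*sqrt(834828211214346370)/21965579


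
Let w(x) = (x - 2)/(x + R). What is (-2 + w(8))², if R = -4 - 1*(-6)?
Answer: 49/25 ≈ 1.9600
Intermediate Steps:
R = 2 (R = -4 + 6 = 2)
w(x) = (-2 + x)/(2 + x) (w(x) = (x - 2)/(x + 2) = (-2 + x)/(2 + x))
(-2 + w(8))² = (-2 + (-2 + 8)/(2 + 8))² = (-2 + 6/10)² = (-2 + (⅒)*6)² = (-2 + ⅗)² = (-7/5)² = 49/25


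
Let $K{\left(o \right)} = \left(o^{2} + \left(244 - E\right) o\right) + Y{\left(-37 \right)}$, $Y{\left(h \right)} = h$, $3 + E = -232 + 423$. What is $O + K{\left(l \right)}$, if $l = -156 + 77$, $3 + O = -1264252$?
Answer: $-1262475$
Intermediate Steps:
$E = 188$ ($E = -3 + \left(-232 + 423\right) = -3 + 191 = 188$)
$O = -1264255$ ($O = -3 - 1264252 = -1264255$)
$l = -79$
$K{\left(o \right)} = -37 + o^{2} + 56 o$ ($K{\left(o \right)} = \left(o^{2} + \left(244 - 188\right) o\right) - 37 = \left(o^{2} + 56 o\right) - 37 = -37 + o^{2} + 56 o$)
$O + K{\left(l \right)} = -1264255 + \left(-37 + \left(-79\right)^{2} + 56 \left(-79\right)\right) = -1264255 - -1780 = -1264255 + 1780 = -1262475$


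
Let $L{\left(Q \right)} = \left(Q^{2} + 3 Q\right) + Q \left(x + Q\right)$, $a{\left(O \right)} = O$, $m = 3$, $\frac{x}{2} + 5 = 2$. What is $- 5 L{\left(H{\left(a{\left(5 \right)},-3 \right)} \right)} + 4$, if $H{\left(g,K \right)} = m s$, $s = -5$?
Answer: $-2471$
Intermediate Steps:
$x = -6$ ($x = -10 + 2 \cdot 2 = -10 + 4 = -6$)
$H{\left(g,K \right)} = -15$ ($H{\left(g,K \right)} = 3 \left(-5\right) = -15$)
$L{\left(Q \right)} = Q^{2} + 3 Q + Q \left(-6 + Q\right)$ ($L{\left(Q \right)} = \left(Q^{2} + 3 Q\right) + Q \left(-6 + Q\right) = Q^{2} + 3 Q + Q \left(-6 + Q\right)$)
$- 5 L{\left(H{\left(a{\left(5 \right)},-3 \right)} \right)} + 4 = - 5 \left(- 15 \left(-3 + 2 \left(-15\right)\right)\right) + 4 = - 5 \left(- 15 \left(-3 - 30\right)\right) + 4 = - 5 \left(\left(-15\right) \left(-33\right)\right) + 4 = \left(-5\right) 495 + 4 = -2475 + 4 = -2471$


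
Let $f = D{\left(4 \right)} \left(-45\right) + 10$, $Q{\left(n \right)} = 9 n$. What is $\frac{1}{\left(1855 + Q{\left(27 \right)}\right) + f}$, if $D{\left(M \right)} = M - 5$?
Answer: $\frac{1}{2153} \approx 0.00046447$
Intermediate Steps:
$D{\left(M \right)} = -5 + M$
$f = 55$ ($f = \left(-5 + 4\right) \left(-45\right) + 10 = \left(-1\right) \left(-45\right) + 10 = 45 + 10 = 55$)
$\frac{1}{\left(1855 + Q{\left(27 \right)}\right) + f} = \frac{1}{\left(1855 + 9 \cdot 27\right) + 55} = \frac{1}{\left(1855 + 243\right) + 55} = \frac{1}{2098 + 55} = \frac{1}{2153}$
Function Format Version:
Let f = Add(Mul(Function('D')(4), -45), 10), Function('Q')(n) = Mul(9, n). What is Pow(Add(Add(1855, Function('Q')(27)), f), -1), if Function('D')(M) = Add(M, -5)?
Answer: Rational(1, 2153) ≈ 0.00046447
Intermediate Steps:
Function('D')(M) = Add(-5, M)
f = 55 (f = Add(Mul(Add(-5, 4), -45), 10) = Add(Mul(-1, -45), 10) = Add(45, 10) = 55)
Pow(Add(Add(1855, Function('Q')(27)), f), -1) = Pow(Add(Add(1855, Mul(9, 27)), 55), -1) = Pow(Add(Add(1855, 243), 55), -1) = Pow(Add(2098, 55), -1) = Pow(2153, -1) = Rational(1, 2153)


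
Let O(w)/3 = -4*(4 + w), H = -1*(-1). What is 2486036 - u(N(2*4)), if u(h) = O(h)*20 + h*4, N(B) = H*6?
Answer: 2488412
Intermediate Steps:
H = 1
N(B) = 6 (N(B) = 1*6 = 6)
O(w) = -48 - 12*w (O(w) = 3*(-4*(4 + w)) = 3*(-16 - 4*w) = -48 - 12*w)
u(h) = -960 - 236*h (u(h) = (-48 - 12*h)*20 + h*4 = (-960 - 240*h) + 4*h = -960 - 236*h)
2486036 - u(N(2*4)) = 2486036 - (-960 - 236*6) = 2486036 - (-960 - 1416) = 2486036 - 1*(-2376) = 2486036 + 2376 = 2488412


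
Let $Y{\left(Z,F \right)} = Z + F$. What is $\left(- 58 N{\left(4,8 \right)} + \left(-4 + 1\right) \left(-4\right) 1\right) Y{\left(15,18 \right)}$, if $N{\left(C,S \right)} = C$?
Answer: $-7260$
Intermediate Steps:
$Y{\left(Z,F \right)} = F + Z$
$\left(- 58 N{\left(4,8 \right)} + \left(-4 + 1\right) \left(-4\right) 1\right) Y{\left(15,18 \right)} = \left(\left(-58\right) 4 + \left(-4 + 1\right) \left(-4\right) 1\right) \left(18 + 15\right) = \left(-232 + \left(-3\right) \left(-4\right) 1\right) 33 = \left(-232 + 12 \cdot 1\right) 33 = \left(-232 + 12\right) 33 = \left(-220\right) 33 = -7260$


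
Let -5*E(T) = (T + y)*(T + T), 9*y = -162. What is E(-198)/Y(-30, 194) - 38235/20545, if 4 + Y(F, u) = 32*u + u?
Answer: -42578211/9389065 ≈ -4.5349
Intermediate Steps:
y = -18 (y = (⅑)*(-162) = -18)
Y(F, u) = -4 + 33*u (Y(F, u) = -4 + (32*u + u) = -4 + 33*u)
E(T) = -2*T*(-18 + T)/5 (E(T) = -(T - 18)*(T + T)/5 = -(-18 + T)*2*T/5 = -2*T*(-18 + T)/5)
E(-198)/Y(-30, 194) - 38235/20545 = ((⅖)*(-198)*(18 - 1*(-198)))/(-4 + 33*194) - 38235/20545 = ((⅖)*(-198)*(18 + 198))/(-4 + 6402) - 38235*1/20545 = ((⅖)*(-198)*216)/6398 - 7647/4109 = -85536/5*1/6398 - 7647/4109 = -42768/15995 - 7647/4109 = -42578211/9389065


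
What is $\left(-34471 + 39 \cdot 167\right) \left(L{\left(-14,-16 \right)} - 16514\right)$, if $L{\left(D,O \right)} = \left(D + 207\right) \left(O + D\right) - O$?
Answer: $623127904$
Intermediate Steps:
$L{\left(D,O \right)} = - O + \left(207 + D\right) \left(D + O\right)$ ($L{\left(D,O \right)} = \left(207 + D\right) \left(D + O\right) - O = - O + \left(207 + D\right) \left(D + O\right)$)
$\left(-34471 + 39 \cdot 167\right) \left(L{\left(-14,-16 \right)} - 16514\right) = \left(-34471 + 39 \cdot 167\right) \left(\left(\left(-14\right)^{2} + 206 \left(-16\right) + 207 \left(-14\right) - -224\right) - 16514\right) = \left(-34471 + 6513\right) \left(\left(196 - 3296 - 2898 + 224\right) - 16514\right) = - 27958 \left(-5774 - 16514\right) = \left(-27958\right) \left(-22288\right) = 623127904$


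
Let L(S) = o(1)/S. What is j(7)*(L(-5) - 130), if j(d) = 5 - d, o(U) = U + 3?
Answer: 1308/5 ≈ 261.60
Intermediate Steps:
o(U) = 3 + U
L(S) = 4/S (L(S) = (3 + 1)/S = 4/S)
j(7)*(L(-5) - 130) = (5 - 1*7)*(4/(-5) - 130) = (5 - 7)*(4*(-⅕) - 130) = -2*(-⅘ - 130) = -2*(-654/5) = 1308/5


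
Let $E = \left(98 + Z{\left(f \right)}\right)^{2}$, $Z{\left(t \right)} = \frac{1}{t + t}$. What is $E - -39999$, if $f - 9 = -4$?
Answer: $\frac{4962261}{100} \approx 49623.0$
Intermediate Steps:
$f = 5$ ($f = 9 - 4 = 5$)
$Z{\left(t \right)} = \frac{1}{2 t}$
$E = \frac{962361}{100}$ ($E = \left(98 + \frac{1}{2 \cdot 5}\right)^{2} = \left(98 + \frac{1}{2} \cdot \frac{1}{5}\right)^{2} = \left(98 + \frac{1}{10}\right)^{2} = \left(\frac{981}{10}\right)^{2} = \frac{962361}{100} \approx 9623.6$)
$E - -39999 = \frac{962361}{100} - -39999 = \frac{962361}{100} + 39999 = \frac{4962261}{100}$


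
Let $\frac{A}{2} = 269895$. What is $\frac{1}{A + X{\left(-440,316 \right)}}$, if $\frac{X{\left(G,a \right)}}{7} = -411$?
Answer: $\frac{1}{536913} \approx 1.8625 \cdot 10^{-6}$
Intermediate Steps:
$A = 539790$ ($A = 2 \cdot 269895 = 539790$)
$X{\left(G,a \right)} = -2877$ ($X{\left(G,a \right)} = 7 \left(-411\right) = -2877$)
$\frac{1}{A + X{\left(-440,316 \right)}} = \frac{1}{539790 - 2877} = \frac{1}{536913}$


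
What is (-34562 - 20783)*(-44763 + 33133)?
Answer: 643662350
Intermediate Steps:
(-34562 - 20783)*(-44763 + 33133) = -55345*(-11630) = 643662350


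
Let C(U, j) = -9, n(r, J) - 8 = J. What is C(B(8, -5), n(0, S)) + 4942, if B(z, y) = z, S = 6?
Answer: 4933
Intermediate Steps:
n(r, J) = 8 + J
C(B(8, -5), n(0, S)) + 4942 = -9 + 4942 = 4933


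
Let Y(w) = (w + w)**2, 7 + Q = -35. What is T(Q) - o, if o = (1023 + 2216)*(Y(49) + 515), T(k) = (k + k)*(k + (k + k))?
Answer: -32764857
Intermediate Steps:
Q = -42 (Q = -7 - 35 = -42)
Y(w) = 4*w**2 (Y(w) = (2*w)**2 = 4*w**2)
T(k) = 6*k**2 (T(k) = (2*k)*(k + 2*k) = (2*k)*(3*k) = 6*k**2)
o = 32775441 (o = (1023 + 2216)*(4*49**2 + 515) = 3239*(4*2401 + 515) = 3239*(9604 + 515) = 3239*10119 = 32775441)
T(Q) - o = 6*(-42)**2 - 1*32775441 = 6*1764 - 32775441 = 10584 - 32775441 = -32764857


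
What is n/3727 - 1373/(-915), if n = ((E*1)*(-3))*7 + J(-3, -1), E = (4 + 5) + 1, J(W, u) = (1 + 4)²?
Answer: 4947896/3410205 ≈ 1.4509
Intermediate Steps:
J(W, u) = 25 (J(W, u) = 5² = 25)
E = 10 (E = 9 + 1 = 10)
n = -185 (n = ((10*1)*(-3))*7 + 25 = (10*(-3))*7 + 25 = -30*7 + 25 = -210 + 25 = -185)
n/3727 - 1373/(-915) = -185/3727 - 1373/(-915) = -185*1/3727 - 1373*(-1/915) = -185/3727 + 1373/915 = 4947896/3410205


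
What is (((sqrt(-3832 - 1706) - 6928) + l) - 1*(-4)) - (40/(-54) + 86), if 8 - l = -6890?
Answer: -3004/27 + I*sqrt(5538) ≈ -111.26 + 74.418*I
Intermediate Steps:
l = 6898 (l = 8 - 1*(-6890) = 8 + 6890 = 6898)
(((sqrt(-3832 - 1706) - 6928) + l) - 1*(-4)) - (40/(-54) + 86) = (((sqrt(-3832 - 1706) - 6928) + 6898) - 1*(-4)) - (40/(-54) + 86) = (((sqrt(-5538) - 6928) + 6898) + 4) - (-1/54*40 + 86) = (((I*sqrt(5538) - 6928) + 6898) + 4) - (-20/27 + 86) = (((-6928 + I*sqrt(5538)) + 6898) + 4) - 1*2302/27 = ((-30 + I*sqrt(5538)) + 4) - 2302/27 = (-26 + I*sqrt(5538)) - 2302/27 = -3004/27 + I*sqrt(5538)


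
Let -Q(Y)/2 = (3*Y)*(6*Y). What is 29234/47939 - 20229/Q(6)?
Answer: 335881765/20709648 ≈ 16.219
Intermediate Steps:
Q(Y) = -36*Y² (Q(Y) = -2*3*Y*6*Y = -36*Y²)
29234/47939 - 20229/Q(6) = 29234/47939 - 20229/((-36*6²)) = 29234*(1/47939) - 20229/((-36*36)) = 29234/47939 - 20229/(-1296) = 29234/47939 - 20229*(-1/1296) = 29234/47939 + 6743/432 = 335881765/20709648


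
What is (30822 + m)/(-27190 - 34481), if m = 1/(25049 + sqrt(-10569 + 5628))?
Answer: -19339490220173/38695921738482 + 3*I*sqrt(61)/12898640579494 ≈ -0.49978 + 1.8165e-12*I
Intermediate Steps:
m = 1/(25049 + 9*I*sqrt(61)) (m = 1/(25049 + sqrt(-4941)) = 1/(25049 + 9*I*sqrt(61)) ≈ 3.9921e-5 - 1.12e-7*I)
(30822 + m)/(-27190 - 34481) = (30822 + (25049/627457342 - 9*I*sqrt(61)/627457342))/(-27190 - 34481) = (19339490220173/627457342 - 9*I*sqrt(61)/627457342)/(-61671) = (19339490220173/627457342 - 9*I*sqrt(61)/627457342)*(-1/61671) = -19339490220173/38695921738482 + 3*I*sqrt(61)/12898640579494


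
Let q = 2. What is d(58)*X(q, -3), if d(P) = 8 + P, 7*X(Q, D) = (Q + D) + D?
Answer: -264/7 ≈ -37.714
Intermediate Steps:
X(Q, D) = Q/7 + 2*D/7 (X(Q, D) = ((Q + D) + D)/7 = ((D + Q) + D)/7 = (Q + 2*D)/7 = Q/7 + 2*D/7)
d(58)*X(q, -3) = (8 + 58)*((⅐)*2 + (2/7)*(-3)) = 66*(2/7 - 6/7) = 66*(-4/7) = -264/7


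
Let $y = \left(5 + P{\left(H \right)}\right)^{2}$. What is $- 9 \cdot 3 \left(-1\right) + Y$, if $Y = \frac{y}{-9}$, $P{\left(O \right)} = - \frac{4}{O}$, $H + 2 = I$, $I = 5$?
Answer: $\frac{2066}{81} \approx 25.506$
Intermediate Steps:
$H = 3$ ($H = -2 + 5 = 3$)
$y = \frac{121}{9}$ ($y = \left(5 - \frac{4}{3}\right)^{2} = \left(\frac{11}{3}\right)^{2} = \frac{121}{9} \approx 13.444$)
$Y = - \frac{121}{81}$ ($Y = \frac{121}{9 \left(-9\right)} = \frac{121}{9} \left(- \frac{1}{9}\right) = - \frac{121}{81} \approx -1.4938$)
$- 9 \cdot 3 \left(-1\right) + Y = - 9 \cdot 3 \left(-1\right) - \frac{121}{81} = \left(-9\right) \left(-3\right) - \frac{121}{81} = 27 - \frac{121}{81} = \frac{2066}{81}$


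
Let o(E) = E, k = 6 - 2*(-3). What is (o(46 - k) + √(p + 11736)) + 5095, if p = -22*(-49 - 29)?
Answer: 5129 + 2*√3363 ≈ 5245.0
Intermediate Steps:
k = 12 (k = 6 + 6 = 12)
p = 1716 (p = -22*(-78) = 1716)
(o(46 - k) + √(p + 11736)) + 5095 = ((46 - 1*12) + √(1716 + 11736)) + 5095 = ((46 - 12) + √13452) + 5095 = (34 + 2*√3363) + 5095 = 5129 + 2*√3363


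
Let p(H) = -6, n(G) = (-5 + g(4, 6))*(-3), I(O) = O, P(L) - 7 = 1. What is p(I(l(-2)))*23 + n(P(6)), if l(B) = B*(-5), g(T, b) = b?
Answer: -141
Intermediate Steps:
l(B) = -5*B
P(L) = 8 (P(L) = 7 + 1 = 8)
n(G) = -3 (n(G) = (-5 + 6)*(-3) = 1*(-3) = -3)
p(I(l(-2)))*23 + n(P(6)) = -6*23 - 3 = -138 - 3 = -141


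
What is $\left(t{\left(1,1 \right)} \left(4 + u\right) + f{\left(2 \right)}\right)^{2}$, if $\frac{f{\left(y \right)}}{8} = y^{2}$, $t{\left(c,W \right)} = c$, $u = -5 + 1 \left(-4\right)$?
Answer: $729$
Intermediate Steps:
$u = -9$ ($u = -5 - 4 = -9$)
$f{\left(y \right)} = 8 y^{2}$
$\left(t{\left(1,1 \right)} \left(4 + u\right) + f{\left(2 \right)}\right)^{2} = \left(1 \left(4 - 9\right) + 8 \cdot 2^{2}\right)^{2} = \left(1 \left(-5\right) + 8 \cdot 4\right)^{2} = \left(-5 + 32\right)^{2} = 27^{2} = 729$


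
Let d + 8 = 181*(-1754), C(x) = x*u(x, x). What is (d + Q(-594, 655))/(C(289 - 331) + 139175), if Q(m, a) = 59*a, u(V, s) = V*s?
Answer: -278837/65087 ≈ -4.2841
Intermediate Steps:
C(x) = x³ (C(x) = x*(x*x) = x*x² = x³)
d = -317482 (d = -8 + 181*(-1754) = -8 - 317474 = -317482)
(d + Q(-594, 655))/(C(289 - 331) + 139175) = (-317482 + 59*655)/((289 - 331)³ + 139175) = (-317482 + 38645)/((-42)³ + 139175) = -278837/(-74088 + 139175) = -278837/65087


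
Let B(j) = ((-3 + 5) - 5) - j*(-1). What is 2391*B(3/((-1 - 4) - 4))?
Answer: -7970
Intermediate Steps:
B(j) = -3 + j (B(j) = (2 - 5) - (-1)*j = -3 + j)
2391*B(3/((-1 - 4) - 4)) = 2391*(-3 + 3/((-1 - 4) - 4)) = 2391*(-3 + 3/(-5 - 4)) = 2391*(-3 + 3/(-9)) = 2391*(-3 + 3*(-⅑)) = 2391*(-3 - ⅓) = 2391*(-10/3) = -7970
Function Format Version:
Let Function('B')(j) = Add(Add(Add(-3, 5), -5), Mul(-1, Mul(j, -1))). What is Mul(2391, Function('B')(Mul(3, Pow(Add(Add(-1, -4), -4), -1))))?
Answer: -7970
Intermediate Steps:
Function('B')(j) = Add(-3, j) (Function('B')(j) = Add(Add(2, -5), Mul(-1, Mul(-1, j))) = Add(-3, j))
Mul(2391, Function('B')(Mul(3, Pow(Add(Add(-1, -4), -4), -1)))) = Mul(2391, Add(-3, Mul(3, Pow(Add(Add(-1, -4), -4), -1)))) = Mul(2391, Add(-3, Mul(3, Pow(Add(-5, -4), -1)))) = Mul(2391, Add(-3, Mul(3, Pow(-9, -1)))) = Mul(2391, Add(-3, Mul(3, Rational(-1, 9)))) = Mul(2391, Add(-3, Rational(-1, 3))) = Mul(2391, Rational(-10, 3)) = -7970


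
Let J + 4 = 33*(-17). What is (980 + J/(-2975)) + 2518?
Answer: 2081423/595 ≈ 3498.2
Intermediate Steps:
J = -565 (J = -4 + 33*(-17) = -4 - 561 = -565)
(980 + J/(-2975)) + 2518 = (980 - 565/(-2975)) + 2518 = (980 - 565*(-1/2975)) + 2518 = (980 + 113/595) + 2518 = 583213/595 + 2518 = 2081423/595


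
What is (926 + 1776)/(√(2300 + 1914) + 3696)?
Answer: 101904/139349 - 193*√86/139349 ≈ 0.71844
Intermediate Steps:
(926 + 1776)/(√(2300 + 1914) + 3696) = 2702/(√4214 + 3696) = 2702/(7*√86 + 3696) = 2702/(3696 + 7*√86)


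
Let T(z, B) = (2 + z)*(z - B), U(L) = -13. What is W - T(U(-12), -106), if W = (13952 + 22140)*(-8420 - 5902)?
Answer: -516908601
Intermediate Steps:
W = -516909624 (W = 36092*(-14322) = -516909624)
W - T(U(-12), -106) = -516909624 - ((-13)² - 2*(-106) + 2*(-13) - 1*(-106)*(-13)) = -516909624 - (169 + 212 - 26 - 1378) = -516909624 - 1*(-1023) = -516909624 + 1023 = -516908601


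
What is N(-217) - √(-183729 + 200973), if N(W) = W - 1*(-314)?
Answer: 97 - 6*√479 ≈ -34.316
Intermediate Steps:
N(W) = 314 + W (N(W) = W + 314 = 314 + W)
N(-217) - √(-183729 + 200973) = (314 - 217) - √(-183729 + 200973) = 97 - √17244 = 97 - 6*√479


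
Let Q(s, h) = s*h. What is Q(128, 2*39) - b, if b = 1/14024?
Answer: 140015615/14024 ≈ 9984.0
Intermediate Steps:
Q(s, h) = h*s
b = 1/14024 ≈ 7.1306e-5
Q(128, 2*39) - b = (2*39)*128 - 1*1/14024 = 78*128 - 1/14024 = 9984 - 1/14024 = 140015615/14024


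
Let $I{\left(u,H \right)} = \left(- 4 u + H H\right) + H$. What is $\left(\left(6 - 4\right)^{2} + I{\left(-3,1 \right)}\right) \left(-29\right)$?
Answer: $-522$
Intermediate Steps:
$I{\left(u,H \right)} = H + H^{2} - 4 u$ ($I{\left(u,H \right)} = \left(- 4 u + H^{2}\right) + H = \left(H^{2} - 4 u\right) + H = H + H^{2} - 4 u$)
$\left(\left(6 - 4\right)^{2} + I{\left(-3,1 \right)}\right) \left(-29\right) = \left(\left(6 - 4\right)^{2} + \left(1 + 1^{2} - -12\right)\right) \left(-29\right) = \left(2^{2} + \left(1 + 1 + 12\right)\right) \left(-29\right) = \left(4 + 14\right) \left(-29\right) = 18 \left(-29\right) = -522$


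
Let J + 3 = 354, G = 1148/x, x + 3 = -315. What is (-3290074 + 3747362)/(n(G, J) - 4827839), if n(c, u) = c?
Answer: -72708792/767626975 ≈ -0.094719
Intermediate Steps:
x = -318 (x = -3 - 315 = -318)
G = -574/159 (G = 1148/(-318) = 1148*(-1/318) = -574/159 ≈ -3.6101)
J = 351 (J = -3 + 354 = 351)
(-3290074 + 3747362)/(n(G, J) - 4827839) = (-3290074 + 3747362)/(-574/159 - 4827839) = 457288/(-767626975/159) = 457288*(-159/767626975) = -72708792/767626975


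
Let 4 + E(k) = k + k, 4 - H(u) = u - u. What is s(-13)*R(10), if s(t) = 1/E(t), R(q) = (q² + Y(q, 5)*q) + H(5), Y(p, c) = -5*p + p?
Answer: 148/15 ≈ 9.8667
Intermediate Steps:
Y(p, c) = -4*p
H(u) = 4 (H(u) = 4 - (u - u) = 4 - 1*0 = 4 + 0 = 4)
E(k) = -4 + 2*k (E(k) = -4 + (k + k) = -4 + 2*k)
R(q) = 4 - 3*q² (R(q) = (q² + (-4*q)*q) + 4 = (q² - 4*q²) + 4 = -3*q² + 4 = 4 - 3*q²)
s(t) = 1/(-4 + 2*t)
s(-13)*R(10) = (1/(2*(-2 - 13)))*(4 - 3*10²) = ((½)/(-15))*(4 - 3*100) = ((½)*(-1/15))*(4 - 300) = -1/30*(-296) = 148/15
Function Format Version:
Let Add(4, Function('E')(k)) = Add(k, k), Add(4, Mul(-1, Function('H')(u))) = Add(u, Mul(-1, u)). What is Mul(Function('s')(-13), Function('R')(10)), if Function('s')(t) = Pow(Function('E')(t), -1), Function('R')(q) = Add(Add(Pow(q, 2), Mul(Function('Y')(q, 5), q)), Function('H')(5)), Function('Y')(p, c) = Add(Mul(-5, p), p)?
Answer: Rational(148, 15) ≈ 9.8667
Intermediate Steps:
Function('Y')(p, c) = Mul(-4, p)
Function('H')(u) = 4 (Function('H')(u) = Add(4, Mul(-1, Add(u, Mul(-1, u)))) = Add(4, Mul(-1, 0)) = Add(4, 0) = 4)
Function('E')(k) = Add(-4, Mul(2, k)) (Function('E')(k) = Add(-4, Add(k, k)) = Add(-4, Mul(2, k)))
Function('R')(q) = Add(4, Mul(-3, Pow(q, 2))) (Function('R')(q) = Add(Add(Pow(q, 2), Mul(Mul(-4, q), q)), 4) = Add(Add(Pow(q, 2), Mul(-4, Pow(q, 2))), 4) = Add(Mul(-3, Pow(q, 2)), 4) = Add(4, Mul(-3, Pow(q, 2))))
Function('s')(t) = Pow(Add(-4, Mul(2, t)), -1)
Mul(Function('s')(-13), Function('R')(10)) = Mul(Mul(Rational(1, 2), Pow(Add(-2, -13), -1)), Add(4, Mul(-3, Pow(10, 2)))) = Mul(Mul(Rational(1, 2), Pow(-15, -1)), Add(4, Mul(-3, 100))) = Mul(Mul(Rational(1, 2), Rational(-1, 15)), Add(4, -300)) = Mul(Rational(-1, 30), -296) = Rational(148, 15)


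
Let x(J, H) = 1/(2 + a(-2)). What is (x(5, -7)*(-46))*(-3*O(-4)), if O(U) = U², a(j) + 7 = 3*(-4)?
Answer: -2208/17 ≈ -129.88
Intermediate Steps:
a(j) = -19 (a(j) = -7 + 3*(-4) = -7 - 12 = -19)
x(J, H) = -1/17 (x(J, H) = 1/(2 - 19) = 1/(-17) = -1/17)
(x(5, -7)*(-46))*(-3*O(-4)) = (-1/17*(-46))*(-3*(-4)²) = 46*(-3*16)/17 = (46/17)*(-48) = -2208/17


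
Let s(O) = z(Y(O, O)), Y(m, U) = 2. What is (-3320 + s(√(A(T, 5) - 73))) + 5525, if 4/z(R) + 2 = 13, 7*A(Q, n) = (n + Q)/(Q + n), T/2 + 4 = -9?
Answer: 24259/11 ≈ 2205.4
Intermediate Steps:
T = -26 (T = -8 + 2*(-9) = -8 - 18 = -26)
A(Q, n) = ⅐ (A(Q, n) = ((n + Q)/(Q + n))/7 = ((Q + n)/(Q + n))/7 = (⅐)*1 = ⅐)
z(R) = 4/11 (z(R) = 4/(-2 + 13) = 4/11)
s(O) = 4/11
(-3320 + s(√(A(T, 5) - 73))) + 5525 = (-3320 + 4/11) + 5525 = -36516/11 + 5525 = 24259/11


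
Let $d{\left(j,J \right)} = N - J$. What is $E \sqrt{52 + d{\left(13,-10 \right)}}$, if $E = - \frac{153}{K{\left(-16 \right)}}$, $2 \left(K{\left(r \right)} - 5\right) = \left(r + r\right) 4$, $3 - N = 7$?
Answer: $\frac{153 \sqrt{58}}{59} \approx 19.749$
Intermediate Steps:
$N = -4$ ($N = 3 - 7 = -4$)
$K{\left(r \right)} = 5 + 4 r$ ($K{\left(r \right)} = 5 + \frac{\left(r + r\right) 4}{2} = 5 + \frac{2 r 4}{2} = 5 + \frac{8 r}{2} = 5 + 4 r$)
$d{\left(j,J \right)} = -4 - J$
$E = \frac{153}{59}$ ($E = - \frac{153}{5 + 4 \left(-16\right)} = - \frac{153}{5 - 64} = - \frac{153}{-59} = \left(-153\right) \left(- \frac{1}{59}\right) = \frac{153}{59} \approx 2.5932$)
$E \sqrt{52 + d{\left(13,-10 \right)}} = \frac{153 \sqrt{52 - -6}}{59} = \frac{153 \sqrt{52 + \left(-4 + 10\right)}}{59} = \frac{153 \sqrt{52 + 6}}{59} = \frac{153 \sqrt{58}}{59}$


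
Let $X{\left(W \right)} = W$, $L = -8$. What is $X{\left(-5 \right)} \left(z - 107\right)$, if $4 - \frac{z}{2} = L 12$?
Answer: $-465$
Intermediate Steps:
$z = 200$ ($z = 8 - 2 \left(\left(-8\right) 12\right) = 8 - -192 = 8 + 192 = 200$)
$X{\left(-5 \right)} \left(z - 107\right) = - 5 \left(200 - 107\right) = \left(-5\right) 93 = -465$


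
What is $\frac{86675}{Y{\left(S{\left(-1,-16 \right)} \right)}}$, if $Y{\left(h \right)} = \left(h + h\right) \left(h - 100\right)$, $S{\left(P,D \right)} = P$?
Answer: $\frac{86675}{202} \approx 429.08$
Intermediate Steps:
$Y{\left(h \right)} = 2 h \left(-100 + h\right)$
$\frac{86675}{Y{\left(S{\left(-1,-16 \right)} \right)}} = \frac{86675}{2 \left(-1\right) \left(-100 - 1\right)} = \frac{86675}{2 \left(-1\right) \left(-101\right)} = \frac{86675}{202}$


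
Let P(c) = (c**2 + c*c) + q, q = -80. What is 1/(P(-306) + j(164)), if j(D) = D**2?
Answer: 1/214088 ≈ 4.6710e-6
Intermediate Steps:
P(c) = -80 + 2*c**2 (P(c) = (c**2 + c*c) - 80 = (c**2 + c**2) - 80 = 2*c**2 - 80 = -80 + 2*c**2)
1/(P(-306) + j(164)) = 1/((-80 + 2*(-306)**2) + 164**2) = 1/((-80 + 2*93636) + 26896) = 1/((-80 + 187272) + 26896) = 1/(187192 + 26896) = 1/214088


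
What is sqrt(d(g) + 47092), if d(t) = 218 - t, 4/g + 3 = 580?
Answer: sqrt(15750868682)/577 ≈ 217.51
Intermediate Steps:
g = 4/577 (g = 4/(-3 + 580) = 4/577 ≈ 0.0069324)
sqrt(d(g) + 47092) = sqrt((218 - 1*4/577) + 47092) = sqrt((218 - 4/577) + 47092) = sqrt(125782/577 + 47092) = sqrt(27297866/577) = sqrt(15750868682)/577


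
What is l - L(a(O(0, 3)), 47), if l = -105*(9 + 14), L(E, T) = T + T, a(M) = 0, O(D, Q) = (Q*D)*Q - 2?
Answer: -2509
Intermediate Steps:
O(D, Q) = -2 + D*Q² (O(D, Q) = (D*Q)*Q - 2 = D*Q² - 2 = -2 + D*Q²)
L(E, T) = 2*T
l = -2415 (l = -105*23 = -2415)
l - L(a(O(0, 3)), 47) = -2415 - 2*47 = -2415 - 1*94 = -2415 - 94 = -2509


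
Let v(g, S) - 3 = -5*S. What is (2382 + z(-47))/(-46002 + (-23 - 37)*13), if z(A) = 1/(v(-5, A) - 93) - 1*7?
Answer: -19132/376855 ≈ -0.050768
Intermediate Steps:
v(g, S) = 3 - 5*S
z(A) = -7 + 1/(-90 - 5*A) (z(A) = 1/((3 - 5*A) - 93) - 1*7 = 1/(-90 - 5*A) - 7 = -7 + 1/(-90 - 5*A))
(2382 + z(-47))/(-46002 + (-23 - 37)*13) = (2382 + (-631 - 35*(-47))/(5*(18 - 47)))/(-46002 + (-23 - 37)*13) = (2382 + (⅕)*(-631 + 1645)/(-29))/(-46002 - 60*13) = (2382 + (⅕)*(-1/29)*1014)/(-46002 - 780) = (2382 - 1014/145)/(-46782) = (344376/145)*(-1/46782) = -19132/376855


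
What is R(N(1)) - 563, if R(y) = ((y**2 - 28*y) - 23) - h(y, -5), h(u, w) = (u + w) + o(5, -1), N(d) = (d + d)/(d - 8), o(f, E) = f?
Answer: -28304/49 ≈ -577.63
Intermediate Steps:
N(d) = 2*d/(-8 + d) (N(d) = (2*d)/(-8 + d) = 2*d/(-8 + d))
h(u, w) = 5 + u + w (h(u, w) = (u + w) + 5 = 5 + u + w)
R(y) = -23 + y**2 - 29*y (R(y) = ((y**2 - 28*y) - 23) - (5 + y - 5) = (-23 + y**2 - 28*y) - y = -23 + y**2 - 29*y)
R(N(1)) - 563 = (-23 + (2*1/(-8 + 1))**2 - 58/(-8 + 1)) - 563 = (-23 + (2*1/(-7))**2 - 58/(-7)) - 563 = (-23 + (2*1*(-1/7))**2 - 58*(-1)/7) - 563 = (-23 + (-2/7)**2 - 29*(-2/7)) - 563 = (-23 + 4/49 + 58/7) - 563 = -717/49 - 563 = -28304/49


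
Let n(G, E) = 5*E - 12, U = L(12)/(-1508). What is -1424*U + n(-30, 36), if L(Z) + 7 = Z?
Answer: 65116/377 ≈ 172.72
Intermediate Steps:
L(Z) = -7 + Z
U = -5/1508 (U = (-7 + 12)/(-1508) = 5*(-1/1508) = -5/1508 ≈ -0.0033156)
n(G, E) = -12 + 5*E
-1424*U + n(-30, 36) = -1424*(-5/1508) + (-12 + 5*36) = 1780/377 + (-12 + 180) = 1780/377 + 168 = 65116/377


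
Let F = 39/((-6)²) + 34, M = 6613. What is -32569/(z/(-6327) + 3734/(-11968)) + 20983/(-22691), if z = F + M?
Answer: 83936707549252039/3512201906029 ≈ 23899.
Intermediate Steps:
F = 421/12 (F = 39/36 + 34 = 39*(1/36) + 34 = 13/12 + 34 = 421/12 ≈ 35.083)
z = 79777/12 (z = 421/12 + 6613 = 79777/12 ≈ 6648.1)
-32569/(z/(-6327) + 3734/(-11968)) + 20983/(-22691) = -32569/((79777/12)/(-6327) + 3734/(-11968)) + 20983/(-22691) = -32569/((79777/12)*(-1/6327) + 3734*(-1/11968)) + 20983*(-1/22691) = -32569/(-79777/75924 - 1867/5984) - 20983/22691 = -32569/(-154783919/113582304) - 20983/22691 = -32569*(-113582304/154783919) - 20983/22691 = 3699262058976/154783919 - 20983/22691 = 83936707549252039/3512201906029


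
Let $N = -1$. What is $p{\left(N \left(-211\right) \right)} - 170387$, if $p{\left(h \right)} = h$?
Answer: $-170176$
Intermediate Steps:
$p{\left(N \left(-211\right) \right)} - 170387 = \left(-1\right) \left(-211\right) - 170387 = 211 - 170387 = -170176$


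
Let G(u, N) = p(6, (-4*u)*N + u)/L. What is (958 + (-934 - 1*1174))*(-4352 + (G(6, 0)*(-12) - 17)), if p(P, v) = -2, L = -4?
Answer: 5031250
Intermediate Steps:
G(u, N) = 1/2 (G(u, N) = -2/(-4) = -2*(-1/4) = 1/2)
(958 + (-934 - 1*1174))*(-4352 + (G(6, 0)*(-12) - 17)) = (958 + (-934 - 1*1174))*(-4352 + ((1/2)*(-12) - 17)) = (958 + (-934 - 1174))*(-4352 + (-6 - 17)) = (958 - 2108)*(-4352 - 23) = -1150*(-4375) = 5031250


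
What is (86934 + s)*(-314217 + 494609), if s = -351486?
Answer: -47723064384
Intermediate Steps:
(86934 + s)*(-314217 + 494609) = (86934 - 351486)*(-314217 + 494609) = -264552*180392 = -47723064384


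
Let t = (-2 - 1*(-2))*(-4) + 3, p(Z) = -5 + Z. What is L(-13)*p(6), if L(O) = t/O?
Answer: -3/13 ≈ -0.23077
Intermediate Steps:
t = 3 (t = (-2 + 2)*(-4) + 3 = 0*(-4) + 3 = 0 + 3 = 3)
L(O) = 3/O
L(-13)*p(6) = (3/(-13))*(-5 + 6) = (3*(-1/13))*1 = -3/13*1 = -3/13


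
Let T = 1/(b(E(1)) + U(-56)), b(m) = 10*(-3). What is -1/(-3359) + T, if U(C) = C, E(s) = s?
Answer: -3273/288874 ≈ -0.011330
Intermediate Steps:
b(m) = -30
T = -1/86 (T = 1/(-30 - 56) = 1/(-86) = -1/86 ≈ -0.011628)
-1/(-3359) + T = -1/(-3359) - 1/86 = -1*(-1/3359) - 1/86 = 1/3359 - 1/86 = -3273/288874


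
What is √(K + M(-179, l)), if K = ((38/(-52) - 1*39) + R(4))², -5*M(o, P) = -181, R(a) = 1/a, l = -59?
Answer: 3*√11979705/260 ≈ 39.937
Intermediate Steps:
M(o, P) = 181/5 (M(o, P) = -⅕*(-181) = 181/5)
K = 4214809/2704 (K = ((38/(-52) - 1*39) + 1/4)² = ((38*(-1/52) - 39) + ¼)² = ((-19/26 - 39) + ¼)² = (-1033/26 + ¼)² = (-2053/52)² = 4214809/2704 ≈ 1558.7)
√(K + M(-179, l)) = √(4214809/2704 + 181/5) = √(21563469/13520) = 3*√11979705/260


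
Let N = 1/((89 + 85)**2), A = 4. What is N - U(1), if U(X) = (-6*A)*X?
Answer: 726625/30276 ≈ 24.000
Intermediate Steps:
U(X) = -24*X (U(X) = (-6*4)*X = -24*X)
N = 1/30276 (N = 1/(174**2) = 1/30276 ≈ 3.3029e-5)
N - U(1) = 1/30276 - (-24) = 1/30276 - 1*(-24) = 1/30276 + 24 = 726625/30276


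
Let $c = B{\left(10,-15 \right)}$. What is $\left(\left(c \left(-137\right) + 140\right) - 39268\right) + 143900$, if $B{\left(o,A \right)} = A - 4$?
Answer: $107375$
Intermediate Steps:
$B{\left(o,A \right)} = -4 + A$
$c = -19$ ($c = -4 - 15 = -19$)
$\left(\left(c \left(-137\right) + 140\right) - 39268\right) + 143900 = \left(\left(\left(-19\right) \left(-137\right) + 140\right) - 39268\right) + 143900 = \left(\left(2603 + 140\right) - 39268\right) + 143900 = \left(2743 - 39268\right) + 143900 = -36525 + 143900 = 107375$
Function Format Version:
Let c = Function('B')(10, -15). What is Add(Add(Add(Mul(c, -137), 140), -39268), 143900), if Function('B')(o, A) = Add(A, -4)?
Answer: 107375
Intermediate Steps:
Function('B')(o, A) = Add(-4, A)
c = -19 (c = Add(-4, -15) = -19)
Add(Add(Add(Mul(c, -137), 140), -39268), 143900) = Add(Add(Add(Mul(-19, -137), 140), -39268), 143900) = Add(Add(Add(2603, 140), -39268), 143900) = Add(Add(2743, -39268), 143900) = Add(-36525, 143900) = 107375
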